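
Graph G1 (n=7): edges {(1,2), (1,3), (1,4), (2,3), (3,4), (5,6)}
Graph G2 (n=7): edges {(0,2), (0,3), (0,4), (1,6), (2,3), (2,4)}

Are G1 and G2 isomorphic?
Yes, isomorphic

The graphs are isomorphic.
One valid mapping φ: V(G1) → V(G2): 0→5, 1→2, 2→3, 3→0, 4→4, 5→1, 6→6

Verify φ preserves adjacency — for each edge of G1, its image is an edge of G2:
  (1,2) → (φ(1),φ(2)) = (2,3) ∈ E(G2) ✓
  (1,3) → (φ(1),φ(3)) = (0,2) ∈ E(G2) ✓
  (1,4) → (φ(1),φ(4)) = (2,4) ∈ E(G2) ✓
  (2,3) → (φ(2),φ(3)) = (0,3) ∈ E(G2) ✓
  (3,4) → (φ(3),φ(4)) = (0,4) ∈ E(G2) ✓
  (5,6) → (φ(5),φ(6)) = (1,6) ∈ E(G2) ✓
All 6 edges of G1 map to edges of G2, and |E(G1)| = |E(G2)| = 6, so φ is a bijection on edges as well as vertices. Hence G1 ≅ G2.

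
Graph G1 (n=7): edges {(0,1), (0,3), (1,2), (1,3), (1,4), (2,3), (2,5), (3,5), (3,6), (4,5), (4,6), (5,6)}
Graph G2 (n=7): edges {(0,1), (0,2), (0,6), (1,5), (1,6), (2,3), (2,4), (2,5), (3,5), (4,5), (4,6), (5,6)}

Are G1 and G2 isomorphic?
Yes, isomorphic

The graphs are isomorphic.
One valid mapping φ: V(G1) → V(G2): 0→3, 1→2, 2→4, 3→5, 4→0, 5→6, 6→1

Verify φ preserves adjacency — for each edge of G1, its image is an edge of G2:
  (0,1) → (φ(0),φ(1)) = (2,3) ∈ E(G2) ✓
  (0,3) → (φ(0),φ(3)) = (3,5) ∈ E(G2) ✓
  (1,2) → (φ(1),φ(2)) = (2,4) ∈ E(G2) ✓
  (1,3) → (φ(1),φ(3)) = (2,5) ∈ E(G2) ✓
  (1,4) → (φ(1),φ(4)) = (0,2) ∈ E(G2) ✓
  (2,3) → (φ(2),φ(3)) = (4,5) ∈ E(G2) ✓
  (2,5) → (φ(2),φ(5)) = (4,6) ∈ E(G2) ✓
  (3,5) → (φ(3),φ(5)) = (5,6) ∈ E(G2) ✓
  (3,6) → (φ(3),φ(6)) = (1,5) ∈ E(G2) ✓
  (4,5) → (φ(4),φ(5)) = (0,6) ∈ E(G2) ✓
  (4,6) → (φ(4),φ(6)) = (0,1) ∈ E(G2) ✓
  (5,6) → (φ(5),φ(6)) = (1,6) ∈ E(G2) ✓
All 12 edges of G1 map to edges of G2, and |E(G1)| = |E(G2)| = 12, so φ is a bijection on edges as well as vertices. Hence G1 ≅ G2.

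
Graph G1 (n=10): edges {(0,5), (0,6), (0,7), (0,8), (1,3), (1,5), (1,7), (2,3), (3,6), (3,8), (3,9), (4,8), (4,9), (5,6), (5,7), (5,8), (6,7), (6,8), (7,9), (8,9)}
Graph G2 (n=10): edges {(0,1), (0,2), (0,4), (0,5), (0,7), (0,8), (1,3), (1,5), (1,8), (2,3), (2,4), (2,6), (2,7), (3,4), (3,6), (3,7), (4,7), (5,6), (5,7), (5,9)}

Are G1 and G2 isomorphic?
Yes, isomorphic

The graphs are isomorphic.
One valid mapping φ: V(G1) → V(G2): 0→4, 1→6, 2→9, 3→5, 4→8, 5→2, 6→7, 7→3, 8→0, 9→1

Verify φ preserves adjacency — for each edge of G1, its image is an edge of G2:
  (0,5) → (φ(0),φ(5)) = (2,4) ∈ E(G2) ✓
  (0,6) → (φ(0),φ(6)) = (4,7) ∈ E(G2) ✓
  (0,7) → (φ(0),φ(7)) = (3,4) ∈ E(G2) ✓
  (0,8) → (φ(0),φ(8)) = (0,4) ∈ E(G2) ✓
  (1,3) → (φ(1),φ(3)) = (5,6) ∈ E(G2) ✓
  (1,5) → (φ(1),φ(5)) = (2,6) ∈ E(G2) ✓
  (1,7) → (φ(1),φ(7)) = (3,6) ∈ E(G2) ✓
  (2,3) → (φ(2),φ(3)) = (5,9) ∈ E(G2) ✓
  (3,6) → (φ(3),φ(6)) = (5,7) ∈ E(G2) ✓
  (3,8) → (φ(3),φ(8)) = (0,5) ∈ E(G2) ✓
  (3,9) → (φ(3),φ(9)) = (1,5) ∈ E(G2) ✓
  (4,8) → (φ(4),φ(8)) = (0,8) ∈ E(G2) ✓
  (4,9) → (φ(4),φ(9)) = (1,8) ∈ E(G2) ✓
  (5,6) → (φ(5),φ(6)) = (2,7) ∈ E(G2) ✓
  (5,7) → (φ(5),φ(7)) = (2,3) ∈ E(G2) ✓
  (5,8) → (φ(5),φ(8)) = (0,2) ∈ E(G2) ✓
  (6,7) → (φ(6),φ(7)) = (3,7) ∈ E(G2) ✓
  (6,8) → (φ(6),φ(8)) = (0,7) ∈ E(G2) ✓
  (7,9) → (φ(7),φ(9)) = (1,3) ∈ E(G2) ✓
  (8,9) → (φ(8),φ(9)) = (0,1) ∈ E(G2) ✓
All 20 edges of G1 map to edges of G2, and |E(G1)| = |E(G2)| = 20, so φ is a bijection on edges as well as vertices. Hence G1 ≅ G2.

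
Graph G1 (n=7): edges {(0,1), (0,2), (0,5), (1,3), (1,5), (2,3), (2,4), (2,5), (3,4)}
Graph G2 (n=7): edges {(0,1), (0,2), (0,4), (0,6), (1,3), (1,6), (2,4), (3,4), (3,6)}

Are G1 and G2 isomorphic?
Yes, isomorphic

The graphs are isomorphic.
One valid mapping φ: V(G1) → V(G2): 0→6, 1→3, 2→0, 3→4, 4→2, 5→1, 6→5

Verify φ preserves adjacency — for each edge of G1, its image is an edge of G2:
  (0,1) → (φ(0),φ(1)) = (3,6) ∈ E(G2) ✓
  (0,2) → (φ(0),φ(2)) = (0,6) ∈ E(G2) ✓
  (0,5) → (φ(0),φ(5)) = (1,6) ∈ E(G2) ✓
  (1,3) → (φ(1),φ(3)) = (3,4) ∈ E(G2) ✓
  (1,5) → (φ(1),φ(5)) = (1,3) ∈ E(G2) ✓
  (2,3) → (φ(2),φ(3)) = (0,4) ∈ E(G2) ✓
  (2,4) → (φ(2),φ(4)) = (0,2) ∈ E(G2) ✓
  (2,5) → (φ(2),φ(5)) = (0,1) ∈ E(G2) ✓
  (3,4) → (φ(3),φ(4)) = (2,4) ∈ E(G2) ✓
All 9 edges of G1 map to edges of G2, and |E(G1)| = |E(G2)| = 9, so φ is a bijection on edges as well as vertices. Hence G1 ≅ G2.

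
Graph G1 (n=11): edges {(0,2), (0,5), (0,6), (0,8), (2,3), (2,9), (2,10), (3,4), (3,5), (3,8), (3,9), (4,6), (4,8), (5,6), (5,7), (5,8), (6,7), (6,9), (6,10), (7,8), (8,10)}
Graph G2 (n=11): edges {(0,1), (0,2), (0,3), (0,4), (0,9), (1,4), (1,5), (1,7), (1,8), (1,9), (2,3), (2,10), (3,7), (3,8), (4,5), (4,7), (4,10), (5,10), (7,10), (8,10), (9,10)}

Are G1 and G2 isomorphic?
Yes, isomorphic

The graphs are isomorphic.
One valid mapping φ: V(G1) → V(G2): 0→7, 1→6, 2→3, 3→0, 4→9, 5→4, 6→10, 7→5, 8→1, 9→2, 10→8

Verify φ preserves adjacency — for each edge of G1, its image is an edge of G2:
  (0,2) → (φ(0),φ(2)) = (3,7) ∈ E(G2) ✓
  (0,5) → (φ(0),φ(5)) = (4,7) ∈ E(G2) ✓
  (0,6) → (φ(0),φ(6)) = (7,10) ∈ E(G2) ✓
  (0,8) → (φ(0),φ(8)) = (1,7) ∈ E(G2) ✓
  (2,3) → (φ(2),φ(3)) = (0,3) ∈ E(G2) ✓
  (2,9) → (φ(2),φ(9)) = (2,3) ∈ E(G2) ✓
  (2,10) → (φ(2),φ(10)) = (3,8) ∈ E(G2) ✓
  (3,4) → (φ(3),φ(4)) = (0,9) ∈ E(G2) ✓
  (3,5) → (φ(3),φ(5)) = (0,4) ∈ E(G2) ✓
  (3,8) → (φ(3),φ(8)) = (0,1) ∈ E(G2) ✓
  (3,9) → (φ(3),φ(9)) = (0,2) ∈ E(G2) ✓
  (4,6) → (φ(4),φ(6)) = (9,10) ∈ E(G2) ✓
  (4,8) → (φ(4),φ(8)) = (1,9) ∈ E(G2) ✓
  (5,6) → (φ(5),φ(6)) = (4,10) ∈ E(G2) ✓
  (5,7) → (φ(5),φ(7)) = (4,5) ∈ E(G2) ✓
  (5,8) → (φ(5),φ(8)) = (1,4) ∈ E(G2) ✓
  (6,7) → (φ(6),φ(7)) = (5,10) ∈ E(G2) ✓
  (6,9) → (φ(6),φ(9)) = (2,10) ∈ E(G2) ✓
  (6,10) → (φ(6),φ(10)) = (8,10) ∈ E(G2) ✓
  (7,8) → (φ(7),φ(8)) = (1,5) ∈ E(G2) ✓
  (8,10) → (φ(8),φ(10)) = (1,8) ∈ E(G2) ✓
All 21 edges of G1 map to edges of G2, and |E(G1)| = |E(G2)| = 21, so φ is a bijection on edges as well as vertices. Hence G1 ≅ G2.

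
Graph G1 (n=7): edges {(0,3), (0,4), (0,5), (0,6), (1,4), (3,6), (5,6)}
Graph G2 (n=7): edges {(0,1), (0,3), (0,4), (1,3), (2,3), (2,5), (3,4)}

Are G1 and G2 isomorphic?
Yes, isomorphic

The graphs are isomorphic.
One valid mapping φ: V(G1) → V(G2): 0→3, 1→5, 2→6, 3→4, 4→2, 5→1, 6→0

Verify φ preserves adjacency — for each edge of G1, its image is an edge of G2:
  (0,3) → (φ(0),φ(3)) = (3,4) ∈ E(G2) ✓
  (0,4) → (φ(0),φ(4)) = (2,3) ∈ E(G2) ✓
  (0,5) → (φ(0),φ(5)) = (1,3) ∈ E(G2) ✓
  (0,6) → (φ(0),φ(6)) = (0,3) ∈ E(G2) ✓
  (1,4) → (φ(1),φ(4)) = (2,5) ∈ E(G2) ✓
  (3,6) → (φ(3),φ(6)) = (0,4) ∈ E(G2) ✓
  (5,6) → (φ(5),φ(6)) = (0,1) ∈ E(G2) ✓
All 7 edges of G1 map to edges of G2, and |E(G1)| = |E(G2)| = 7, so φ is a bijection on edges as well as vertices. Hence G1 ≅ G2.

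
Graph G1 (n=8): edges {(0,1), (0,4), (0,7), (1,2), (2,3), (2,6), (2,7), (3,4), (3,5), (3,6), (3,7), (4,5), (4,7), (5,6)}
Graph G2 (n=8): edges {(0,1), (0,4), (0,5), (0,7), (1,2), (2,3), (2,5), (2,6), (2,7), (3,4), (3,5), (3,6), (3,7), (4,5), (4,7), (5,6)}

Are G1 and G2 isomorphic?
No, not isomorphic

The graphs are NOT isomorphic.

Counting edges: G1 has 14 edge(s); G2 has 16 edge(s).
Edge count is an isomorphism invariant (a bijection on vertices induces a bijection on edges), so differing edge counts rule out isomorphism.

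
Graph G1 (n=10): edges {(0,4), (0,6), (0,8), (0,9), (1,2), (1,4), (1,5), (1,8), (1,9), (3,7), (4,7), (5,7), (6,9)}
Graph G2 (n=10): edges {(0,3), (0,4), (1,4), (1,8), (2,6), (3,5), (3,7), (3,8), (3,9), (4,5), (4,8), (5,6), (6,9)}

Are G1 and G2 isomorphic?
Yes, isomorphic

The graphs are isomorphic.
One valid mapping φ: V(G1) → V(G2): 0→4, 1→3, 2→7, 3→2, 4→5, 5→9, 6→1, 7→6, 8→0, 9→8

Verify φ preserves adjacency — for each edge of G1, its image is an edge of G2:
  (0,4) → (φ(0),φ(4)) = (4,5) ∈ E(G2) ✓
  (0,6) → (φ(0),φ(6)) = (1,4) ∈ E(G2) ✓
  (0,8) → (φ(0),φ(8)) = (0,4) ∈ E(G2) ✓
  (0,9) → (φ(0),φ(9)) = (4,8) ∈ E(G2) ✓
  (1,2) → (φ(1),φ(2)) = (3,7) ∈ E(G2) ✓
  (1,4) → (φ(1),φ(4)) = (3,5) ∈ E(G2) ✓
  (1,5) → (φ(1),φ(5)) = (3,9) ∈ E(G2) ✓
  (1,8) → (φ(1),φ(8)) = (0,3) ∈ E(G2) ✓
  (1,9) → (φ(1),φ(9)) = (3,8) ∈ E(G2) ✓
  (3,7) → (φ(3),φ(7)) = (2,6) ∈ E(G2) ✓
  (4,7) → (φ(4),φ(7)) = (5,6) ∈ E(G2) ✓
  (5,7) → (φ(5),φ(7)) = (6,9) ∈ E(G2) ✓
  (6,9) → (φ(6),φ(9)) = (1,8) ∈ E(G2) ✓
All 13 edges of G1 map to edges of G2, and |E(G1)| = |E(G2)| = 13, so φ is a bijection on edges as well as vertices. Hence G1 ≅ G2.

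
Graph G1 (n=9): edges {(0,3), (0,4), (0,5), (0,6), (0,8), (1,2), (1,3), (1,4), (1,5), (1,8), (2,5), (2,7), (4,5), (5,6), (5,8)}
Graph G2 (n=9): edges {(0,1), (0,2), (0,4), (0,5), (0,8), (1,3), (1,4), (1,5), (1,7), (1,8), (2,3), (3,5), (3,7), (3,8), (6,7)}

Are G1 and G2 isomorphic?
Yes, isomorphic

The graphs are isomorphic.
One valid mapping φ: V(G1) → V(G2): 0→0, 1→3, 2→7, 3→2, 4→8, 5→1, 6→4, 7→6, 8→5

Verify φ preserves adjacency — for each edge of G1, its image is an edge of G2:
  (0,3) → (φ(0),φ(3)) = (0,2) ∈ E(G2) ✓
  (0,4) → (φ(0),φ(4)) = (0,8) ∈ E(G2) ✓
  (0,5) → (φ(0),φ(5)) = (0,1) ∈ E(G2) ✓
  (0,6) → (φ(0),φ(6)) = (0,4) ∈ E(G2) ✓
  (0,8) → (φ(0),φ(8)) = (0,5) ∈ E(G2) ✓
  (1,2) → (φ(1),φ(2)) = (3,7) ∈ E(G2) ✓
  (1,3) → (φ(1),φ(3)) = (2,3) ∈ E(G2) ✓
  (1,4) → (φ(1),φ(4)) = (3,8) ∈ E(G2) ✓
  (1,5) → (φ(1),φ(5)) = (1,3) ∈ E(G2) ✓
  (1,8) → (φ(1),φ(8)) = (3,5) ∈ E(G2) ✓
  (2,5) → (φ(2),φ(5)) = (1,7) ∈ E(G2) ✓
  (2,7) → (φ(2),φ(7)) = (6,7) ∈ E(G2) ✓
  (4,5) → (φ(4),φ(5)) = (1,8) ∈ E(G2) ✓
  (5,6) → (φ(5),φ(6)) = (1,4) ∈ E(G2) ✓
  (5,8) → (φ(5),φ(8)) = (1,5) ∈ E(G2) ✓
All 15 edges of G1 map to edges of G2, and |E(G1)| = |E(G2)| = 15, so φ is a bijection on edges as well as vertices. Hence G1 ≅ G2.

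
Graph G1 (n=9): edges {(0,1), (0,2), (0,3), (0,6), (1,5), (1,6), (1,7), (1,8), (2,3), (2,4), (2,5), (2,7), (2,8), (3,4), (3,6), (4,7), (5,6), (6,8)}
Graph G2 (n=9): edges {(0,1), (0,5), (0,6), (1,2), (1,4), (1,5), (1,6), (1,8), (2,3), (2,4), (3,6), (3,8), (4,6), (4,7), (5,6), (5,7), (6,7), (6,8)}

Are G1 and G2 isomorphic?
No, not isomorphic

The graphs are NOT isomorphic.

Degrees in G1: deg(0)=4, deg(1)=5, deg(2)=6, deg(3)=4, deg(4)=3, deg(5)=3, deg(6)=5, deg(7)=3, deg(8)=3.
Sorted degree sequence of G1: [6, 5, 5, 4, 4, 3, 3, 3, 3].
Degrees in G2: deg(0)=3, deg(1)=6, deg(2)=3, deg(3)=3, deg(4)=4, deg(5)=4, deg(6)=7, deg(7)=3, deg(8)=3.
Sorted degree sequence of G2: [7, 6, 4, 4, 3, 3, 3, 3, 3].
The (sorted) degree sequence is an isomorphism invariant, so since G1 and G2 have different degree sequences they cannot be isomorphic.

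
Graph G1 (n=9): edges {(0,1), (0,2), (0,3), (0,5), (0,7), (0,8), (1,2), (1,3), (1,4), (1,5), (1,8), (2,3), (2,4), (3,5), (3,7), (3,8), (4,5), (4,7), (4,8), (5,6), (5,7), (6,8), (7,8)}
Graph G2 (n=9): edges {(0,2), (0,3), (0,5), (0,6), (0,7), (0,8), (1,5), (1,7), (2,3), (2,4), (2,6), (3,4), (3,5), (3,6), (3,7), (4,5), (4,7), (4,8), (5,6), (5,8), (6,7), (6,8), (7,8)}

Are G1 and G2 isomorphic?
Yes, isomorphic

The graphs are isomorphic.
One valid mapping φ: V(G1) → V(G2): 0→6, 1→3, 2→2, 3→0, 4→4, 5→7, 6→1, 7→8, 8→5

Verify φ preserves adjacency — for each edge of G1, its image is an edge of G2:
  (0,1) → (φ(0),φ(1)) = (3,6) ∈ E(G2) ✓
  (0,2) → (φ(0),φ(2)) = (2,6) ∈ E(G2) ✓
  (0,3) → (φ(0),φ(3)) = (0,6) ∈ E(G2) ✓
  (0,5) → (φ(0),φ(5)) = (6,7) ∈ E(G2) ✓
  (0,7) → (φ(0),φ(7)) = (6,8) ∈ E(G2) ✓
  (0,8) → (φ(0),φ(8)) = (5,6) ∈ E(G2) ✓
  (1,2) → (φ(1),φ(2)) = (2,3) ∈ E(G2) ✓
  (1,3) → (φ(1),φ(3)) = (0,3) ∈ E(G2) ✓
  (1,4) → (φ(1),φ(4)) = (3,4) ∈ E(G2) ✓
  (1,5) → (φ(1),φ(5)) = (3,7) ∈ E(G2) ✓
  (1,8) → (φ(1),φ(8)) = (3,5) ∈ E(G2) ✓
  (2,3) → (φ(2),φ(3)) = (0,2) ∈ E(G2) ✓
  (2,4) → (φ(2),φ(4)) = (2,4) ∈ E(G2) ✓
  (3,5) → (φ(3),φ(5)) = (0,7) ∈ E(G2) ✓
  (3,7) → (φ(3),φ(7)) = (0,8) ∈ E(G2) ✓
  (3,8) → (φ(3),φ(8)) = (0,5) ∈ E(G2) ✓
  (4,5) → (φ(4),φ(5)) = (4,7) ∈ E(G2) ✓
  (4,7) → (φ(4),φ(7)) = (4,8) ∈ E(G2) ✓
  (4,8) → (φ(4),φ(8)) = (4,5) ∈ E(G2) ✓
  (5,6) → (φ(5),φ(6)) = (1,7) ∈ E(G2) ✓
  (5,7) → (φ(5),φ(7)) = (7,8) ∈ E(G2) ✓
  (6,8) → (φ(6),φ(8)) = (1,5) ∈ E(G2) ✓
  (7,8) → (φ(7),φ(8)) = (5,8) ∈ E(G2) ✓
All 23 edges of G1 map to edges of G2, and |E(G1)| = |E(G2)| = 23, so φ is a bijection on edges as well as vertices. Hence G1 ≅ G2.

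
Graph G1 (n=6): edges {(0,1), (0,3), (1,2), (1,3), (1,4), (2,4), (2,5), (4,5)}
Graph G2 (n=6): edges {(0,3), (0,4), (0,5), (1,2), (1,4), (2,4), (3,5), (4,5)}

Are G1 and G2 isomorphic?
Yes, isomorphic

The graphs are isomorphic.
One valid mapping φ: V(G1) → V(G2): 0→2, 1→4, 2→0, 3→1, 4→5, 5→3

Verify φ preserves adjacency — for each edge of G1, its image is an edge of G2:
  (0,1) → (φ(0),φ(1)) = (2,4) ∈ E(G2) ✓
  (0,3) → (φ(0),φ(3)) = (1,2) ∈ E(G2) ✓
  (1,2) → (φ(1),φ(2)) = (0,4) ∈ E(G2) ✓
  (1,3) → (φ(1),φ(3)) = (1,4) ∈ E(G2) ✓
  (1,4) → (φ(1),φ(4)) = (4,5) ∈ E(G2) ✓
  (2,4) → (φ(2),φ(4)) = (0,5) ∈ E(G2) ✓
  (2,5) → (φ(2),φ(5)) = (0,3) ∈ E(G2) ✓
  (4,5) → (φ(4),φ(5)) = (3,5) ∈ E(G2) ✓
All 8 edges of G1 map to edges of G2, and |E(G1)| = |E(G2)| = 8, so φ is a bijection on edges as well as vertices. Hence G1 ≅ G2.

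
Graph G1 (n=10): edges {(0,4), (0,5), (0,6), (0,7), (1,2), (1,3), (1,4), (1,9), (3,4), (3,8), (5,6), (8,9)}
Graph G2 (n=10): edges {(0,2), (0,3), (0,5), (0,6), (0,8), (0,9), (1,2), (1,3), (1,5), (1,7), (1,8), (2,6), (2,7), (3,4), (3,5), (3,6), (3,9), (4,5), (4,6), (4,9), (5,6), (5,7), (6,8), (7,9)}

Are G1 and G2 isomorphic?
No, not isomorphic

The graphs are NOT isomorphic.

Degrees in G1: deg(0)=4, deg(1)=4, deg(2)=1, deg(3)=3, deg(4)=3, deg(5)=2, deg(6)=2, deg(7)=1, deg(8)=2, deg(9)=2.
Sorted degree sequence of G1: [4, 4, 3, 3, 2, 2, 2, 2, 1, 1].
Degrees in G2: deg(0)=6, deg(1)=5, deg(2)=4, deg(3)=6, deg(4)=4, deg(5)=6, deg(6)=6, deg(7)=4, deg(8)=3, deg(9)=4.
Sorted degree sequence of G2: [6, 6, 6, 6, 5, 4, 4, 4, 4, 3].
The (sorted) degree sequence is an isomorphism invariant, so since G1 and G2 have different degree sequences they cannot be isomorphic.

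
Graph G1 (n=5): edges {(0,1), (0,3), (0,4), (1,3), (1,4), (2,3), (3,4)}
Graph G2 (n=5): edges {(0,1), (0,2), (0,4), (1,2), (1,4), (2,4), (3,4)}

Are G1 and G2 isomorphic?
Yes, isomorphic

The graphs are isomorphic.
One valid mapping φ: V(G1) → V(G2): 0→1, 1→2, 2→3, 3→4, 4→0

Verify φ preserves adjacency — for each edge of G1, its image is an edge of G2:
  (0,1) → (φ(0),φ(1)) = (1,2) ∈ E(G2) ✓
  (0,3) → (φ(0),φ(3)) = (1,4) ∈ E(G2) ✓
  (0,4) → (φ(0),φ(4)) = (0,1) ∈ E(G2) ✓
  (1,3) → (φ(1),φ(3)) = (2,4) ∈ E(G2) ✓
  (1,4) → (φ(1),φ(4)) = (0,2) ∈ E(G2) ✓
  (2,3) → (φ(2),φ(3)) = (3,4) ∈ E(G2) ✓
  (3,4) → (φ(3),φ(4)) = (0,4) ∈ E(G2) ✓
All 7 edges of G1 map to edges of G2, and |E(G1)| = |E(G2)| = 7, so φ is a bijection on edges as well as vertices. Hence G1 ≅ G2.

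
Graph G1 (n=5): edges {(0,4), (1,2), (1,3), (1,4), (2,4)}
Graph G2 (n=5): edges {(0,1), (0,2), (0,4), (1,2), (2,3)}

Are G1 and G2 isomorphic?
Yes, isomorphic

The graphs are isomorphic.
One valid mapping φ: V(G1) → V(G2): 0→4, 1→2, 2→1, 3→3, 4→0

Verify φ preserves adjacency — for each edge of G1, its image is an edge of G2:
  (0,4) → (φ(0),φ(4)) = (0,4) ∈ E(G2) ✓
  (1,2) → (φ(1),φ(2)) = (1,2) ∈ E(G2) ✓
  (1,3) → (φ(1),φ(3)) = (2,3) ∈ E(G2) ✓
  (1,4) → (φ(1),φ(4)) = (0,2) ∈ E(G2) ✓
  (2,4) → (φ(2),φ(4)) = (0,1) ∈ E(G2) ✓
All 5 edges of G1 map to edges of G2, and |E(G1)| = |E(G2)| = 5, so φ is a bijection on edges as well as vertices. Hence G1 ≅ G2.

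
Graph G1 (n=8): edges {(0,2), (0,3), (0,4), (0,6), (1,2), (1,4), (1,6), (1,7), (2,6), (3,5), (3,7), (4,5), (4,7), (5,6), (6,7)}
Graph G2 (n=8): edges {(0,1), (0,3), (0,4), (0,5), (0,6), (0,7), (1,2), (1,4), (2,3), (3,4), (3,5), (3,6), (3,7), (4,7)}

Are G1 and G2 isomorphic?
No, not isomorphic

The graphs are NOT isomorphic.

Counting triangles (3-cliques): G1 has 4, G2 has 7.
Triangle count is an isomorphism invariant, so differing triangle counts rule out isomorphism.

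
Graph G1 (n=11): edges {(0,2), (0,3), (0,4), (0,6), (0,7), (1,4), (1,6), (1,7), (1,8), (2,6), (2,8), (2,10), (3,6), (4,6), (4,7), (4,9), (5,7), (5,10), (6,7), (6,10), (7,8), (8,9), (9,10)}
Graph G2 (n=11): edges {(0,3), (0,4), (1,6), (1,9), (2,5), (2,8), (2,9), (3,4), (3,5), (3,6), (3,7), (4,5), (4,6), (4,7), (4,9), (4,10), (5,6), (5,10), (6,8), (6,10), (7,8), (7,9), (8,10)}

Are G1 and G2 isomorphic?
Yes, isomorphic

The graphs are isomorphic.
One valid mapping φ: V(G1) → V(G2): 0→3, 1→10, 2→7, 3→0, 4→5, 5→1, 6→4, 7→6, 8→8, 9→2, 10→9

Verify φ preserves adjacency — for each edge of G1, its image is an edge of G2:
  (0,2) → (φ(0),φ(2)) = (3,7) ∈ E(G2) ✓
  (0,3) → (φ(0),φ(3)) = (0,3) ∈ E(G2) ✓
  (0,4) → (φ(0),φ(4)) = (3,5) ∈ E(G2) ✓
  (0,6) → (φ(0),φ(6)) = (3,4) ∈ E(G2) ✓
  (0,7) → (φ(0),φ(7)) = (3,6) ∈ E(G2) ✓
  (1,4) → (φ(1),φ(4)) = (5,10) ∈ E(G2) ✓
  (1,6) → (φ(1),φ(6)) = (4,10) ∈ E(G2) ✓
  (1,7) → (φ(1),φ(7)) = (6,10) ∈ E(G2) ✓
  (1,8) → (φ(1),φ(8)) = (8,10) ∈ E(G2) ✓
  (2,6) → (φ(2),φ(6)) = (4,7) ∈ E(G2) ✓
  (2,8) → (φ(2),φ(8)) = (7,8) ∈ E(G2) ✓
  (2,10) → (φ(2),φ(10)) = (7,9) ∈ E(G2) ✓
  (3,6) → (φ(3),φ(6)) = (0,4) ∈ E(G2) ✓
  (4,6) → (φ(4),φ(6)) = (4,5) ∈ E(G2) ✓
  (4,7) → (φ(4),φ(7)) = (5,6) ∈ E(G2) ✓
  (4,9) → (φ(4),φ(9)) = (2,5) ∈ E(G2) ✓
  (5,7) → (φ(5),φ(7)) = (1,6) ∈ E(G2) ✓
  (5,10) → (φ(5),φ(10)) = (1,9) ∈ E(G2) ✓
  (6,7) → (φ(6),φ(7)) = (4,6) ∈ E(G2) ✓
  (6,10) → (φ(6),φ(10)) = (4,9) ∈ E(G2) ✓
  (7,8) → (φ(7),φ(8)) = (6,8) ∈ E(G2) ✓
  (8,9) → (φ(8),φ(9)) = (2,8) ∈ E(G2) ✓
  (9,10) → (φ(9),φ(10)) = (2,9) ∈ E(G2) ✓
All 23 edges of G1 map to edges of G2, and |E(G1)| = |E(G2)| = 23, so φ is a bijection on edges as well as vertices. Hence G1 ≅ G2.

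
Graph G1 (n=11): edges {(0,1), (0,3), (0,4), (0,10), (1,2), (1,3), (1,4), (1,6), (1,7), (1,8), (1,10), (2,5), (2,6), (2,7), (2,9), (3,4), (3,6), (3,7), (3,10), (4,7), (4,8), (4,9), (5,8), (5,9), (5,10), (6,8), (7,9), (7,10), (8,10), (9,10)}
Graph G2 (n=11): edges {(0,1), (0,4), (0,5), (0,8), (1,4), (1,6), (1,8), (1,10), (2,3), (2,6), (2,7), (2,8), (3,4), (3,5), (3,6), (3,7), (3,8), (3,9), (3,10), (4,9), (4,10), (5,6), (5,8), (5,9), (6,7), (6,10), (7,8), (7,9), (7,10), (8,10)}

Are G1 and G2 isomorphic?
Yes, isomorphic

The graphs are isomorphic.
One valid mapping φ: V(G1) → V(G2): 0→2, 1→3, 2→4, 3→7, 4→6, 5→0, 6→9, 7→10, 8→5, 9→1, 10→8

Verify φ preserves adjacency — for each edge of G1, its image is an edge of G2:
  (0,1) → (φ(0),φ(1)) = (2,3) ∈ E(G2) ✓
  (0,3) → (φ(0),φ(3)) = (2,7) ∈ E(G2) ✓
  (0,4) → (φ(0),φ(4)) = (2,6) ∈ E(G2) ✓
  (0,10) → (φ(0),φ(10)) = (2,8) ∈ E(G2) ✓
  (1,2) → (φ(1),φ(2)) = (3,4) ∈ E(G2) ✓
  (1,3) → (φ(1),φ(3)) = (3,7) ∈ E(G2) ✓
  (1,4) → (φ(1),φ(4)) = (3,6) ∈ E(G2) ✓
  (1,6) → (φ(1),φ(6)) = (3,9) ∈ E(G2) ✓
  (1,7) → (φ(1),φ(7)) = (3,10) ∈ E(G2) ✓
  (1,8) → (φ(1),φ(8)) = (3,5) ∈ E(G2) ✓
  (1,10) → (φ(1),φ(10)) = (3,8) ∈ E(G2) ✓
  (2,5) → (φ(2),φ(5)) = (0,4) ∈ E(G2) ✓
  (2,6) → (φ(2),φ(6)) = (4,9) ∈ E(G2) ✓
  (2,7) → (φ(2),φ(7)) = (4,10) ∈ E(G2) ✓
  (2,9) → (φ(2),φ(9)) = (1,4) ∈ E(G2) ✓
  (3,4) → (φ(3),φ(4)) = (6,7) ∈ E(G2) ✓
  (3,6) → (φ(3),φ(6)) = (7,9) ∈ E(G2) ✓
  (3,7) → (φ(3),φ(7)) = (7,10) ∈ E(G2) ✓
  (3,10) → (φ(3),φ(10)) = (7,8) ∈ E(G2) ✓
  (4,7) → (φ(4),φ(7)) = (6,10) ∈ E(G2) ✓
  (4,8) → (φ(4),φ(8)) = (5,6) ∈ E(G2) ✓
  (4,9) → (φ(4),φ(9)) = (1,6) ∈ E(G2) ✓
  (5,8) → (φ(5),φ(8)) = (0,5) ∈ E(G2) ✓
  (5,9) → (φ(5),φ(9)) = (0,1) ∈ E(G2) ✓
  (5,10) → (φ(5),φ(10)) = (0,8) ∈ E(G2) ✓
  (6,8) → (φ(6),φ(8)) = (5,9) ∈ E(G2) ✓
  (7,9) → (φ(7),φ(9)) = (1,10) ∈ E(G2) ✓
  (7,10) → (φ(7),φ(10)) = (8,10) ∈ E(G2) ✓
  (8,10) → (φ(8),φ(10)) = (5,8) ∈ E(G2) ✓
  (9,10) → (φ(9),φ(10)) = (1,8) ∈ E(G2) ✓
All 30 edges of G1 map to edges of G2, and |E(G1)| = |E(G2)| = 30, so φ is a bijection on edges as well as vertices. Hence G1 ≅ G2.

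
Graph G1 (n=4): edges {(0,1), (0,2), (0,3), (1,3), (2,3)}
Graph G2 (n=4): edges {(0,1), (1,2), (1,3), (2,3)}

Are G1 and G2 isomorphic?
No, not isomorphic

The graphs are NOT isomorphic.

Counting triangles (3-cliques): G1 has 2, G2 has 1.
Triangle count is an isomorphism invariant, so differing triangle counts rule out isomorphism.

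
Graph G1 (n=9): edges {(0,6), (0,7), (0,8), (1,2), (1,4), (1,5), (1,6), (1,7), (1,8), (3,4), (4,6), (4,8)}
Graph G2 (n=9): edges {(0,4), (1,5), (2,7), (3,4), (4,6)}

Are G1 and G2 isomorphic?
No, not isomorphic

The graphs are NOT isomorphic.

Connected components of G1: 1 component(s) with vertex sets [[0, 1, 2, 3, 4, 5, 6, 7, 8]], sizes [9].
Connected components of G2: 4 component(s) with vertex sets [[8], [1, 5], [2, 7], [0, 3, 4, 6]], sizes [1, 2, 2, 4].
The number of connected components (and the multiset of component sizes) is an isomorphism invariant — an isomorphism maps each component of G1 bijectively onto a component of G2. Since G1 has 1 component(s) and G2 has 4, they cannot be isomorphic.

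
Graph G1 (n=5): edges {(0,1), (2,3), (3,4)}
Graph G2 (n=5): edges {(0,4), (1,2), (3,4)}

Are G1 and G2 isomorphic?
Yes, isomorphic

The graphs are isomorphic.
One valid mapping φ: V(G1) → V(G2): 0→2, 1→1, 2→0, 3→4, 4→3

Verify φ preserves adjacency — for each edge of G1, its image is an edge of G2:
  (0,1) → (φ(0),φ(1)) = (1,2) ∈ E(G2) ✓
  (2,3) → (φ(2),φ(3)) = (0,4) ∈ E(G2) ✓
  (3,4) → (φ(3),φ(4)) = (3,4) ∈ E(G2) ✓
All 3 edges of G1 map to edges of G2, and |E(G1)| = |E(G2)| = 3, so φ is a bijection on edges as well as vertices. Hence G1 ≅ G2.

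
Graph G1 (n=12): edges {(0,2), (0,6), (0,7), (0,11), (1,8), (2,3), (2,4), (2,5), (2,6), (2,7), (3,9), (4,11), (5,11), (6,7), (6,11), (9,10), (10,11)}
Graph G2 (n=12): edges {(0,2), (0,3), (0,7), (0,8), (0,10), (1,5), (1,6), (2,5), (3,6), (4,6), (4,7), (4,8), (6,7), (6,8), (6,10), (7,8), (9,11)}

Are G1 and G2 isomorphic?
Yes, isomorphic

The graphs are isomorphic.
One valid mapping φ: V(G1) → V(G2): 0→7, 1→9, 2→6, 3→1, 4→3, 5→10, 6→8, 7→4, 8→11, 9→5, 10→2, 11→0

Verify φ preserves adjacency — for each edge of G1, its image is an edge of G2:
  (0,2) → (φ(0),φ(2)) = (6,7) ∈ E(G2) ✓
  (0,6) → (φ(0),φ(6)) = (7,8) ∈ E(G2) ✓
  (0,7) → (φ(0),φ(7)) = (4,7) ∈ E(G2) ✓
  (0,11) → (φ(0),φ(11)) = (0,7) ∈ E(G2) ✓
  (1,8) → (φ(1),φ(8)) = (9,11) ∈ E(G2) ✓
  (2,3) → (φ(2),φ(3)) = (1,6) ∈ E(G2) ✓
  (2,4) → (φ(2),φ(4)) = (3,6) ∈ E(G2) ✓
  (2,5) → (φ(2),φ(5)) = (6,10) ∈ E(G2) ✓
  (2,6) → (φ(2),φ(6)) = (6,8) ∈ E(G2) ✓
  (2,7) → (φ(2),φ(7)) = (4,6) ∈ E(G2) ✓
  (3,9) → (φ(3),φ(9)) = (1,5) ∈ E(G2) ✓
  (4,11) → (φ(4),φ(11)) = (0,3) ∈ E(G2) ✓
  (5,11) → (φ(5),φ(11)) = (0,10) ∈ E(G2) ✓
  (6,7) → (φ(6),φ(7)) = (4,8) ∈ E(G2) ✓
  (6,11) → (φ(6),φ(11)) = (0,8) ∈ E(G2) ✓
  (9,10) → (φ(9),φ(10)) = (2,5) ∈ E(G2) ✓
  (10,11) → (φ(10),φ(11)) = (0,2) ∈ E(G2) ✓
All 17 edges of G1 map to edges of G2, and |E(G1)| = |E(G2)| = 17, so φ is a bijection on edges as well as vertices. Hence G1 ≅ G2.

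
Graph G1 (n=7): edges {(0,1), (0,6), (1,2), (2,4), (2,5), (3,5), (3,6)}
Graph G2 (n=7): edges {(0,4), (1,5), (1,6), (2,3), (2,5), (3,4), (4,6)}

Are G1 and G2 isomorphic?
Yes, isomorphic

The graphs are isomorphic.
One valid mapping φ: V(G1) → V(G2): 0→1, 1→6, 2→4, 3→2, 4→0, 5→3, 6→5

Verify φ preserves adjacency — for each edge of G1, its image is an edge of G2:
  (0,1) → (φ(0),φ(1)) = (1,6) ∈ E(G2) ✓
  (0,6) → (φ(0),φ(6)) = (1,5) ∈ E(G2) ✓
  (1,2) → (φ(1),φ(2)) = (4,6) ∈ E(G2) ✓
  (2,4) → (φ(2),φ(4)) = (0,4) ∈ E(G2) ✓
  (2,5) → (φ(2),φ(5)) = (3,4) ∈ E(G2) ✓
  (3,5) → (φ(3),φ(5)) = (2,3) ∈ E(G2) ✓
  (3,6) → (φ(3),φ(6)) = (2,5) ∈ E(G2) ✓
All 7 edges of G1 map to edges of G2, and |E(G1)| = |E(G2)| = 7, so φ is a bijection on edges as well as vertices. Hence G1 ≅ G2.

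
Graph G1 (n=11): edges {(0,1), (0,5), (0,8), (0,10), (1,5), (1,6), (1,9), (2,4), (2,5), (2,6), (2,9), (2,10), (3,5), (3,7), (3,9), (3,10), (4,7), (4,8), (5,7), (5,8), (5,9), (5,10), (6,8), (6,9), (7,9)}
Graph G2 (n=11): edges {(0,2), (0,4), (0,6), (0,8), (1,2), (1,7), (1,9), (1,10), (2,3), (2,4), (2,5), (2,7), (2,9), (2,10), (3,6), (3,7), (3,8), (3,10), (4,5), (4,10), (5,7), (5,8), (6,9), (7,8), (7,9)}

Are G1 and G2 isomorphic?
Yes, isomorphic

The graphs are isomorphic.
One valid mapping φ: V(G1) → V(G2): 0→4, 1→5, 2→3, 3→1, 4→6, 5→2, 6→8, 7→9, 8→0, 9→7, 10→10

Verify φ preserves adjacency — for each edge of G1, its image is an edge of G2:
  (0,1) → (φ(0),φ(1)) = (4,5) ∈ E(G2) ✓
  (0,5) → (φ(0),φ(5)) = (2,4) ∈ E(G2) ✓
  (0,8) → (φ(0),φ(8)) = (0,4) ∈ E(G2) ✓
  (0,10) → (φ(0),φ(10)) = (4,10) ∈ E(G2) ✓
  (1,5) → (φ(1),φ(5)) = (2,5) ∈ E(G2) ✓
  (1,6) → (φ(1),φ(6)) = (5,8) ∈ E(G2) ✓
  (1,9) → (φ(1),φ(9)) = (5,7) ∈ E(G2) ✓
  (2,4) → (φ(2),φ(4)) = (3,6) ∈ E(G2) ✓
  (2,5) → (φ(2),φ(5)) = (2,3) ∈ E(G2) ✓
  (2,6) → (φ(2),φ(6)) = (3,8) ∈ E(G2) ✓
  (2,9) → (φ(2),φ(9)) = (3,7) ∈ E(G2) ✓
  (2,10) → (φ(2),φ(10)) = (3,10) ∈ E(G2) ✓
  (3,5) → (φ(3),φ(5)) = (1,2) ∈ E(G2) ✓
  (3,7) → (φ(3),φ(7)) = (1,9) ∈ E(G2) ✓
  (3,9) → (φ(3),φ(9)) = (1,7) ∈ E(G2) ✓
  (3,10) → (φ(3),φ(10)) = (1,10) ∈ E(G2) ✓
  (4,7) → (φ(4),φ(7)) = (6,9) ∈ E(G2) ✓
  (4,8) → (φ(4),φ(8)) = (0,6) ∈ E(G2) ✓
  (5,7) → (φ(5),φ(7)) = (2,9) ∈ E(G2) ✓
  (5,8) → (φ(5),φ(8)) = (0,2) ∈ E(G2) ✓
  (5,9) → (φ(5),φ(9)) = (2,7) ∈ E(G2) ✓
  (5,10) → (φ(5),φ(10)) = (2,10) ∈ E(G2) ✓
  (6,8) → (φ(6),φ(8)) = (0,8) ∈ E(G2) ✓
  (6,9) → (φ(6),φ(9)) = (7,8) ∈ E(G2) ✓
  (7,9) → (φ(7),φ(9)) = (7,9) ∈ E(G2) ✓
All 25 edges of G1 map to edges of G2, and |E(G1)| = |E(G2)| = 25, so φ is a bijection on edges as well as vertices. Hence G1 ≅ G2.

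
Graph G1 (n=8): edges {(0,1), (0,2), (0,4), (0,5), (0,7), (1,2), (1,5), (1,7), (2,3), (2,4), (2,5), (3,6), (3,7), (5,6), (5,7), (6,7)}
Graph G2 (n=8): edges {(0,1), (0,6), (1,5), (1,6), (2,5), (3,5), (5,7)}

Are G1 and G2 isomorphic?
No, not isomorphic

The graphs are NOT isomorphic.

Connected components of G1: 1 component(s) with vertex sets [[0, 1, 2, 3, 4, 5, 6, 7]], sizes [8].
Connected components of G2: 2 component(s) with vertex sets [[4], [0, 1, 2, 3, 5, 6, 7]], sizes [1, 7].
The number of connected components (and the multiset of component sizes) is an isomorphism invariant — an isomorphism maps each component of G1 bijectively onto a component of G2. Since G1 has 1 component(s) and G2 has 2, they cannot be isomorphic.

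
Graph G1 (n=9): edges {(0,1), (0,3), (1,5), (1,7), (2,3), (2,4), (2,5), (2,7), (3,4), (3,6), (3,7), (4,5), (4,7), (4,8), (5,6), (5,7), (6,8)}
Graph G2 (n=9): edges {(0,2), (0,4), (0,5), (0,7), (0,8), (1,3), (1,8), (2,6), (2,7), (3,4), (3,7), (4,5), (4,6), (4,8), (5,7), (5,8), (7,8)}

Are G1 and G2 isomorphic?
Yes, isomorphic

The graphs are isomorphic.
One valid mapping φ: V(G1) → V(G2): 0→6, 1→2, 2→5, 3→4, 4→8, 5→7, 6→3, 7→0, 8→1

Verify φ preserves adjacency — for each edge of G1, its image is an edge of G2:
  (0,1) → (φ(0),φ(1)) = (2,6) ∈ E(G2) ✓
  (0,3) → (φ(0),φ(3)) = (4,6) ∈ E(G2) ✓
  (1,5) → (φ(1),φ(5)) = (2,7) ∈ E(G2) ✓
  (1,7) → (φ(1),φ(7)) = (0,2) ∈ E(G2) ✓
  (2,3) → (φ(2),φ(3)) = (4,5) ∈ E(G2) ✓
  (2,4) → (φ(2),φ(4)) = (5,8) ∈ E(G2) ✓
  (2,5) → (φ(2),φ(5)) = (5,7) ∈ E(G2) ✓
  (2,7) → (φ(2),φ(7)) = (0,5) ∈ E(G2) ✓
  (3,4) → (φ(3),φ(4)) = (4,8) ∈ E(G2) ✓
  (3,6) → (φ(3),φ(6)) = (3,4) ∈ E(G2) ✓
  (3,7) → (φ(3),φ(7)) = (0,4) ∈ E(G2) ✓
  (4,5) → (φ(4),φ(5)) = (7,8) ∈ E(G2) ✓
  (4,7) → (φ(4),φ(7)) = (0,8) ∈ E(G2) ✓
  (4,8) → (φ(4),φ(8)) = (1,8) ∈ E(G2) ✓
  (5,6) → (φ(5),φ(6)) = (3,7) ∈ E(G2) ✓
  (5,7) → (φ(5),φ(7)) = (0,7) ∈ E(G2) ✓
  (6,8) → (φ(6),φ(8)) = (1,3) ∈ E(G2) ✓
All 17 edges of G1 map to edges of G2, and |E(G1)| = |E(G2)| = 17, so φ is a bijection on edges as well as vertices. Hence G1 ≅ G2.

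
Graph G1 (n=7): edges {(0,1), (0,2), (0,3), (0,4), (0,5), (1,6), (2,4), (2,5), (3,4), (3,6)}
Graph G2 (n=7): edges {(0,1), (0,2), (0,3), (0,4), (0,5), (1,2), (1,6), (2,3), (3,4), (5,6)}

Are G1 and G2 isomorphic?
Yes, isomorphic

The graphs are isomorphic.
One valid mapping φ: V(G1) → V(G2): 0→0, 1→5, 2→3, 3→1, 4→2, 5→4, 6→6

Verify φ preserves adjacency — for each edge of G1, its image is an edge of G2:
  (0,1) → (φ(0),φ(1)) = (0,5) ∈ E(G2) ✓
  (0,2) → (φ(0),φ(2)) = (0,3) ∈ E(G2) ✓
  (0,3) → (φ(0),φ(3)) = (0,1) ∈ E(G2) ✓
  (0,4) → (φ(0),φ(4)) = (0,2) ∈ E(G2) ✓
  (0,5) → (φ(0),φ(5)) = (0,4) ∈ E(G2) ✓
  (1,6) → (φ(1),φ(6)) = (5,6) ∈ E(G2) ✓
  (2,4) → (φ(2),φ(4)) = (2,3) ∈ E(G2) ✓
  (2,5) → (φ(2),φ(5)) = (3,4) ∈ E(G2) ✓
  (3,4) → (φ(3),φ(4)) = (1,2) ∈ E(G2) ✓
  (3,6) → (φ(3),φ(6)) = (1,6) ∈ E(G2) ✓
All 10 edges of G1 map to edges of G2, and |E(G1)| = |E(G2)| = 10, so φ is a bijection on edges as well as vertices. Hence G1 ≅ G2.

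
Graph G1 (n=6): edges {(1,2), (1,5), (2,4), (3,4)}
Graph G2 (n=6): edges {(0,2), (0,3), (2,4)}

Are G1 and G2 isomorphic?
No, not isomorphic

The graphs are NOT isomorphic.

Connected components of G1: 2 component(s) with vertex sets [[0], [1, 2, 3, 4, 5]], sizes [1, 5].
Connected components of G2: 3 component(s) with vertex sets [[1], [5], [0, 2, 3, 4]], sizes [1, 1, 4].
The number of connected components (and the multiset of component sizes) is an isomorphism invariant — an isomorphism maps each component of G1 bijectively onto a component of G2. Since G1 has 2 component(s) and G2 has 3, they cannot be isomorphic.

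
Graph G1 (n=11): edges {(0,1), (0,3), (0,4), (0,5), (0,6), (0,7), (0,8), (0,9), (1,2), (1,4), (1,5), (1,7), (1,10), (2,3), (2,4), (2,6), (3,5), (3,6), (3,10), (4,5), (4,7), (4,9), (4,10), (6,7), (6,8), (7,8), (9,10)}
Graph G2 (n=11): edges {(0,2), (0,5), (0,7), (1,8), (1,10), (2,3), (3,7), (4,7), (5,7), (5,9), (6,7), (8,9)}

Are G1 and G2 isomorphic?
No, not isomorphic

The graphs are NOT isomorphic.

Degrees in G1: deg(0)=8, deg(1)=6, deg(2)=4, deg(3)=5, deg(4)=7, deg(5)=4, deg(6)=5, deg(7)=5, deg(8)=3, deg(9)=3, deg(10)=4.
Sorted degree sequence of G1: [8, 7, 6, 5, 5, 5, 4, 4, 4, 3, 3].
Degrees in G2: deg(0)=3, deg(1)=2, deg(2)=2, deg(3)=2, deg(4)=1, deg(5)=3, deg(6)=1, deg(7)=5, deg(8)=2, deg(9)=2, deg(10)=1.
Sorted degree sequence of G2: [5, 3, 3, 2, 2, 2, 2, 2, 1, 1, 1].
The (sorted) degree sequence is an isomorphism invariant, so since G1 and G2 have different degree sequences they cannot be isomorphic.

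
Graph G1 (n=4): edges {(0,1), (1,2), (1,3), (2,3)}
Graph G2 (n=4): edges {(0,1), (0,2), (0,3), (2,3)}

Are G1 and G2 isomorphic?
Yes, isomorphic

The graphs are isomorphic.
One valid mapping φ: V(G1) → V(G2): 0→1, 1→0, 2→3, 3→2

Verify φ preserves adjacency — for each edge of G1, its image is an edge of G2:
  (0,1) → (φ(0),φ(1)) = (0,1) ∈ E(G2) ✓
  (1,2) → (φ(1),φ(2)) = (0,3) ∈ E(G2) ✓
  (1,3) → (φ(1),φ(3)) = (0,2) ∈ E(G2) ✓
  (2,3) → (φ(2),φ(3)) = (2,3) ∈ E(G2) ✓
All 4 edges of G1 map to edges of G2, and |E(G1)| = |E(G2)| = 4, so φ is a bijection on edges as well as vertices. Hence G1 ≅ G2.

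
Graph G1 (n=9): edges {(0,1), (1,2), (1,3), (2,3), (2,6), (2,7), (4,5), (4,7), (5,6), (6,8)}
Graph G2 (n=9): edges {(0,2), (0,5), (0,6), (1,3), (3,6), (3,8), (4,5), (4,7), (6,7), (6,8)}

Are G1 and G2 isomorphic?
Yes, isomorphic

The graphs are isomorphic.
One valid mapping φ: V(G1) → V(G2): 0→1, 1→3, 2→6, 3→8, 4→4, 5→5, 6→0, 7→7, 8→2

Verify φ preserves adjacency — for each edge of G1, its image is an edge of G2:
  (0,1) → (φ(0),φ(1)) = (1,3) ∈ E(G2) ✓
  (1,2) → (φ(1),φ(2)) = (3,6) ∈ E(G2) ✓
  (1,3) → (φ(1),φ(3)) = (3,8) ∈ E(G2) ✓
  (2,3) → (φ(2),φ(3)) = (6,8) ∈ E(G2) ✓
  (2,6) → (φ(2),φ(6)) = (0,6) ∈ E(G2) ✓
  (2,7) → (φ(2),φ(7)) = (6,7) ∈ E(G2) ✓
  (4,5) → (φ(4),φ(5)) = (4,5) ∈ E(G2) ✓
  (4,7) → (φ(4),φ(7)) = (4,7) ∈ E(G2) ✓
  (5,6) → (φ(5),φ(6)) = (0,5) ∈ E(G2) ✓
  (6,8) → (φ(6),φ(8)) = (0,2) ∈ E(G2) ✓
All 10 edges of G1 map to edges of G2, and |E(G1)| = |E(G2)| = 10, so φ is a bijection on edges as well as vertices. Hence G1 ≅ G2.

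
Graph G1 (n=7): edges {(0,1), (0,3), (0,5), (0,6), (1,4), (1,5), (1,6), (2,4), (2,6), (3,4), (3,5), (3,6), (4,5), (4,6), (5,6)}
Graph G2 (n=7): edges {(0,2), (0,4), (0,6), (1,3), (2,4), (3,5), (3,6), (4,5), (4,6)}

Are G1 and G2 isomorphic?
No, not isomorphic

The graphs are NOT isomorphic.

Degrees in G1: deg(0)=4, deg(1)=4, deg(2)=2, deg(3)=4, deg(4)=5, deg(5)=5, deg(6)=6.
Sorted degree sequence of G1: [6, 5, 5, 4, 4, 4, 2].
Degrees in G2: deg(0)=3, deg(1)=1, deg(2)=2, deg(3)=3, deg(4)=4, deg(5)=2, deg(6)=3.
Sorted degree sequence of G2: [4, 3, 3, 3, 2, 2, 1].
The (sorted) degree sequence is an isomorphism invariant, so since G1 and G2 have different degree sequences they cannot be isomorphic.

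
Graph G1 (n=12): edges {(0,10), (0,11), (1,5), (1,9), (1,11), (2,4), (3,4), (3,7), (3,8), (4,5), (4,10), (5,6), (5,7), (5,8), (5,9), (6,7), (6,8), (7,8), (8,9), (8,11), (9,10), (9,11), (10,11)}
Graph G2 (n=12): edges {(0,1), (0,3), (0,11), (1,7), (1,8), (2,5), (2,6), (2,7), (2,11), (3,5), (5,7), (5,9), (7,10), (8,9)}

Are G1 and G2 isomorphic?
No, not isomorphic

The graphs are NOT isomorphic.

Connected components of G1: 1 component(s) with vertex sets [[0, 1, 2, 3, 4, 5, 6, 7, 8, 9, 10, 11]], sizes [12].
Connected components of G2: 2 component(s) with vertex sets [[4], [0, 1, 2, 3, 5, 6, 7, 8, 9, 10, 11]], sizes [1, 11].
The number of connected components (and the multiset of component sizes) is an isomorphism invariant — an isomorphism maps each component of G1 bijectively onto a component of G2. Since G1 has 1 component(s) and G2 has 2, they cannot be isomorphic.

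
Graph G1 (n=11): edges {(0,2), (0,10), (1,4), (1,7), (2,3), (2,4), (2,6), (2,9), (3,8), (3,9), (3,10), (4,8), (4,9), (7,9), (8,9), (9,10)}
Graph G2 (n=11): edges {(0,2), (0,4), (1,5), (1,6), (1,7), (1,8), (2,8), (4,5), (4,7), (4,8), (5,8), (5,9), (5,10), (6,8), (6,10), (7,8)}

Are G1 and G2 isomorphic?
Yes, isomorphic

The graphs are isomorphic.
One valid mapping φ: V(G1) → V(G2): 0→10, 1→0, 2→5, 3→1, 4→4, 5→3, 6→9, 7→2, 8→7, 9→8, 10→6

Verify φ preserves adjacency — for each edge of G1, its image is an edge of G2:
  (0,2) → (φ(0),φ(2)) = (5,10) ∈ E(G2) ✓
  (0,10) → (φ(0),φ(10)) = (6,10) ∈ E(G2) ✓
  (1,4) → (φ(1),φ(4)) = (0,4) ∈ E(G2) ✓
  (1,7) → (φ(1),φ(7)) = (0,2) ∈ E(G2) ✓
  (2,3) → (φ(2),φ(3)) = (1,5) ∈ E(G2) ✓
  (2,4) → (φ(2),φ(4)) = (4,5) ∈ E(G2) ✓
  (2,6) → (φ(2),φ(6)) = (5,9) ∈ E(G2) ✓
  (2,9) → (φ(2),φ(9)) = (5,8) ∈ E(G2) ✓
  (3,8) → (φ(3),φ(8)) = (1,7) ∈ E(G2) ✓
  (3,9) → (φ(3),φ(9)) = (1,8) ∈ E(G2) ✓
  (3,10) → (φ(3),φ(10)) = (1,6) ∈ E(G2) ✓
  (4,8) → (φ(4),φ(8)) = (4,7) ∈ E(G2) ✓
  (4,9) → (φ(4),φ(9)) = (4,8) ∈ E(G2) ✓
  (7,9) → (φ(7),φ(9)) = (2,8) ∈ E(G2) ✓
  (8,9) → (φ(8),φ(9)) = (7,8) ∈ E(G2) ✓
  (9,10) → (φ(9),φ(10)) = (6,8) ∈ E(G2) ✓
All 16 edges of G1 map to edges of G2, and |E(G1)| = |E(G2)| = 16, so φ is a bijection on edges as well as vertices. Hence G1 ≅ G2.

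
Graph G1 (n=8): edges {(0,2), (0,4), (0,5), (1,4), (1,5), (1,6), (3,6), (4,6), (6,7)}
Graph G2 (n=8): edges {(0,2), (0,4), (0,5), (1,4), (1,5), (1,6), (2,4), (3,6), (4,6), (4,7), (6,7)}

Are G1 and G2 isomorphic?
No, not isomorphic

The graphs are NOT isomorphic.

Counting edges: G1 has 9 edge(s); G2 has 11 edge(s).
Edge count is an isomorphism invariant (a bijection on vertices induces a bijection on edges), so differing edge counts rule out isomorphism.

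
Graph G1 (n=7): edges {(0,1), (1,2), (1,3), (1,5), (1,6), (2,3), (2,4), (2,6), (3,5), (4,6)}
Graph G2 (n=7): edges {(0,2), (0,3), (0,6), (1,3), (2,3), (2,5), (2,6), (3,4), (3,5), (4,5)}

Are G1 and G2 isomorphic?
Yes, isomorphic

The graphs are isomorphic.
One valid mapping φ: V(G1) → V(G2): 0→1, 1→3, 2→2, 3→5, 4→6, 5→4, 6→0

Verify φ preserves adjacency — for each edge of G1, its image is an edge of G2:
  (0,1) → (φ(0),φ(1)) = (1,3) ∈ E(G2) ✓
  (1,2) → (φ(1),φ(2)) = (2,3) ∈ E(G2) ✓
  (1,3) → (φ(1),φ(3)) = (3,5) ∈ E(G2) ✓
  (1,5) → (φ(1),φ(5)) = (3,4) ∈ E(G2) ✓
  (1,6) → (φ(1),φ(6)) = (0,3) ∈ E(G2) ✓
  (2,3) → (φ(2),φ(3)) = (2,5) ∈ E(G2) ✓
  (2,4) → (φ(2),φ(4)) = (2,6) ∈ E(G2) ✓
  (2,6) → (φ(2),φ(6)) = (0,2) ∈ E(G2) ✓
  (3,5) → (φ(3),φ(5)) = (4,5) ∈ E(G2) ✓
  (4,6) → (φ(4),φ(6)) = (0,6) ∈ E(G2) ✓
All 10 edges of G1 map to edges of G2, and |E(G1)| = |E(G2)| = 10, so φ is a bijection on edges as well as vertices. Hence G1 ≅ G2.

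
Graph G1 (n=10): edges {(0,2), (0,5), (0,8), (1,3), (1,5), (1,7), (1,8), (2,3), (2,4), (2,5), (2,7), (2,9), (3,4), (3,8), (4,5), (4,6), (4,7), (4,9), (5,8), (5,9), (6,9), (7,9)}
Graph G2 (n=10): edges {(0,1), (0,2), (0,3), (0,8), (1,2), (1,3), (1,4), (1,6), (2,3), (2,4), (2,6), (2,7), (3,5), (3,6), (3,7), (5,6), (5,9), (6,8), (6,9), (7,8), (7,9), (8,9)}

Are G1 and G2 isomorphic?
Yes, isomorphic

The graphs are isomorphic.
One valid mapping φ: V(G1) → V(G2): 0→5, 1→8, 2→3, 3→7, 4→2, 5→6, 6→4, 7→0, 8→9, 9→1

Verify φ preserves adjacency — for each edge of G1, its image is an edge of G2:
  (0,2) → (φ(0),φ(2)) = (3,5) ∈ E(G2) ✓
  (0,5) → (φ(0),φ(5)) = (5,6) ∈ E(G2) ✓
  (0,8) → (φ(0),φ(8)) = (5,9) ∈ E(G2) ✓
  (1,3) → (φ(1),φ(3)) = (7,8) ∈ E(G2) ✓
  (1,5) → (φ(1),φ(5)) = (6,8) ∈ E(G2) ✓
  (1,7) → (φ(1),φ(7)) = (0,8) ∈ E(G2) ✓
  (1,8) → (φ(1),φ(8)) = (8,9) ∈ E(G2) ✓
  (2,3) → (φ(2),φ(3)) = (3,7) ∈ E(G2) ✓
  (2,4) → (φ(2),φ(4)) = (2,3) ∈ E(G2) ✓
  (2,5) → (φ(2),φ(5)) = (3,6) ∈ E(G2) ✓
  (2,7) → (φ(2),φ(7)) = (0,3) ∈ E(G2) ✓
  (2,9) → (φ(2),φ(9)) = (1,3) ∈ E(G2) ✓
  (3,4) → (φ(3),φ(4)) = (2,7) ∈ E(G2) ✓
  (3,8) → (φ(3),φ(8)) = (7,9) ∈ E(G2) ✓
  (4,5) → (φ(4),φ(5)) = (2,6) ∈ E(G2) ✓
  (4,6) → (φ(4),φ(6)) = (2,4) ∈ E(G2) ✓
  (4,7) → (φ(4),φ(7)) = (0,2) ∈ E(G2) ✓
  (4,9) → (φ(4),φ(9)) = (1,2) ∈ E(G2) ✓
  (5,8) → (φ(5),φ(8)) = (6,9) ∈ E(G2) ✓
  (5,9) → (φ(5),φ(9)) = (1,6) ∈ E(G2) ✓
  (6,9) → (φ(6),φ(9)) = (1,4) ∈ E(G2) ✓
  (7,9) → (φ(7),φ(9)) = (0,1) ∈ E(G2) ✓
All 22 edges of G1 map to edges of G2, and |E(G1)| = |E(G2)| = 22, so φ is a bijection on edges as well as vertices. Hence G1 ≅ G2.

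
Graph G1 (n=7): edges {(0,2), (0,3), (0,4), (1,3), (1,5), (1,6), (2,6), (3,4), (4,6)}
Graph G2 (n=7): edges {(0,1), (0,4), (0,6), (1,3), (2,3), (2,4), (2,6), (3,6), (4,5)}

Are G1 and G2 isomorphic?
Yes, isomorphic

The graphs are isomorphic.
One valid mapping φ: V(G1) → V(G2): 0→3, 1→4, 2→1, 3→2, 4→6, 5→5, 6→0

Verify φ preserves adjacency — for each edge of G1, its image is an edge of G2:
  (0,2) → (φ(0),φ(2)) = (1,3) ∈ E(G2) ✓
  (0,3) → (φ(0),φ(3)) = (2,3) ∈ E(G2) ✓
  (0,4) → (φ(0),φ(4)) = (3,6) ∈ E(G2) ✓
  (1,3) → (φ(1),φ(3)) = (2,4) ∈ E(G2) ✓
  (1,5) → (φ(1),φ(5)) = (4,5) ∈ E(G2) ✓
  (1,6) → (φ(1),φ(6)) = (0,4) ∈ E(G2) ✓
  (2,6) → (φ(2),φ(6)) = (0,1) ∈ E(G2) ✓
  (3,4) → (φ(3),φ(4)) = (2,6) ∈ E(G2) ✓
  (4,6) → (φ(4),φ(6)) = (0,6) ∈ E(G2) ✓
All 9 edges of G1 map to edges of G2, and |E(G1)| = |E(G2)| = 9, so φ is a bijection on edges as well as vertices. Hence G1 ≅ G2.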